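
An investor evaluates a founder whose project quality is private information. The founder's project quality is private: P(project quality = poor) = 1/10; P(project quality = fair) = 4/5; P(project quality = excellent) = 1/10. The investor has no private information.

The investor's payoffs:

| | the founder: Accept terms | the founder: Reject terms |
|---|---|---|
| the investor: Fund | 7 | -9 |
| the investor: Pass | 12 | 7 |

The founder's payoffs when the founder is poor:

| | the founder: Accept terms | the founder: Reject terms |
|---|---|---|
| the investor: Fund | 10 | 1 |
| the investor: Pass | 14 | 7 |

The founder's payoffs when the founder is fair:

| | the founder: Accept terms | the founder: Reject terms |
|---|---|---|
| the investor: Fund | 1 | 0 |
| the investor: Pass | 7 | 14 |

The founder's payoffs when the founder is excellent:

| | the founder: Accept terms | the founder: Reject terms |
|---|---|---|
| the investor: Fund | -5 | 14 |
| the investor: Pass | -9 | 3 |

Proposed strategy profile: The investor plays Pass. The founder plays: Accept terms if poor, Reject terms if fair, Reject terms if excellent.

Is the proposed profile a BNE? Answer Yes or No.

The investor plays Pass: E[Pass] = 1/10·(12) + 4/5·(7) + 1/10·(7) = 15/2; E[Fund] = -37/5. Best-responding. ✓
The founder (project quality poor), facing Pass: Accept terms gives 14, Reject terms gives 7. Proposed Accept terms is best. ✓
The founder (project quality fair), facing Pass: Accept terms gives 7, Reject terms gives 14. Proposed Reject terms is best. ✓
The founder (project quality excellent), facing Pass: Accept terms gives -9, Reject terms gives 3. Proposed Reject terms is best. ✓

Yes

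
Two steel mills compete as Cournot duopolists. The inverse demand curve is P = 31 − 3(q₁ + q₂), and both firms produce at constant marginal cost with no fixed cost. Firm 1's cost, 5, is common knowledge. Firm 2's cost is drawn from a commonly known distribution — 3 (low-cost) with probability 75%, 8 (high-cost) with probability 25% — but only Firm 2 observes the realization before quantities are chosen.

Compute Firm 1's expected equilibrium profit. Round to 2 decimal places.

23.61

Type-c best response for Firm 2: q₂(c) = (31 − c)/6 − q₁/2.
Firm 1 maximizes expected profit; its first-order condition is 31 − 6q₁ − 3E[q₂] − 5 = 0.
Substituting E[q₂] and solving: E[c₂] = 4.25, so q₁ = (31 − 2·5 + 4.25)/9 = 2.80556.
E[P] = 31 − 3·(q₁ + E[q₂]) = 13.4167; Firm 1's expected profit = (E[P] − 5)·q₁ = (13.4167 − 5)·2.80556 = 23.6134.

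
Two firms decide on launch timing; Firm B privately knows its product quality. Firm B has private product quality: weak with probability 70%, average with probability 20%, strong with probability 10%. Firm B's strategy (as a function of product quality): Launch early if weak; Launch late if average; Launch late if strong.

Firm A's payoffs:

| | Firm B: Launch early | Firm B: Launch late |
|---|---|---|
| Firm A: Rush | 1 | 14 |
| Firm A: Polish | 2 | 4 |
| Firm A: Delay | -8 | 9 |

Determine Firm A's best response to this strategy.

E[Rush] = 0.7·(1) + 0.2·(14) + 0.1·(14) = 4.9
E[Polish] = 0.7·(2) + 0.2·(4) + 0.1·(4) = 2.6
E[Delay] = 0.7·(-8) + 0.2·(9) + 0.1·(9) = -2.9
Best response: Rush (4.9 is the largest).

Rush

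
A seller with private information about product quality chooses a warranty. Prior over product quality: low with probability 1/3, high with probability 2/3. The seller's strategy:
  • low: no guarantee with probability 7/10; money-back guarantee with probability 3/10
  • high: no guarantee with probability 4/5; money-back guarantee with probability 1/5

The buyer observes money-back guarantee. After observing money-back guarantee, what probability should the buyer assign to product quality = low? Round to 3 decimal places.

P(money-back guarantee) = (1/3)·(3/10) + (2/3)·(1/5) = 7/30
P(low | money-back guarantee) = ((1/3)·(3/10)) / (7/30) = (1/10) / (7/30) = 3/7

0.429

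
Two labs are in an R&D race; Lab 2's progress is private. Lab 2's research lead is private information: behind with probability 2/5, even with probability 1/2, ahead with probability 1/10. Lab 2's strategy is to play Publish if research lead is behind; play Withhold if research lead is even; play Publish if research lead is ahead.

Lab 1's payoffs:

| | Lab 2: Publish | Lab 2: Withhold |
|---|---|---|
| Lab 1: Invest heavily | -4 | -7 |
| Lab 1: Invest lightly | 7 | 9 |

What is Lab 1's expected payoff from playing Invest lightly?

E[Invest lightly] = 2/5·7 + 1/2·9 + 1/10·7 = 14/5 + 9/2 + 7/10 = 8

8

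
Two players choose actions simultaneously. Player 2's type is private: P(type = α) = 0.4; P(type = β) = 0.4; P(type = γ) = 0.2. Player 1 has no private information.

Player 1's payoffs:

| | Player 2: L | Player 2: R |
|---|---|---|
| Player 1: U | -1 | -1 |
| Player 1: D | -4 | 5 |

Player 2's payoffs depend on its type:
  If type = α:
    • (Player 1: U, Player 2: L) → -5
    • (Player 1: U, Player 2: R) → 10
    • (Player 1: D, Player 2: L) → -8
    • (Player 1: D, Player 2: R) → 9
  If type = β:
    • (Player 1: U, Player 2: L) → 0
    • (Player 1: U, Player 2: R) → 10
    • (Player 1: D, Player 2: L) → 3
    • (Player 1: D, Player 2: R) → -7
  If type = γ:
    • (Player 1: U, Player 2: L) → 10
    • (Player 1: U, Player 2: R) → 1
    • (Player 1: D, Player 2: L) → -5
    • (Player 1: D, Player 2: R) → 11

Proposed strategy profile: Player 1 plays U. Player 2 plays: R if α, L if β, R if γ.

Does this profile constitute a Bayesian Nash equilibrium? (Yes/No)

Player 1 plays U: E[U] = 0.4·(-1) + 0.4·(-1) + 0.2·(-1) = -1; E[D] = 1.4. Not best-responding. ✗
Player 2 (type α), facing U: L gives -5, R gives 10. Proposed R is best. ✓
Player 2 (type β), facing U: L gives 0, R gives 10. Proposed L is not best — profitable deviation exists. ✗
Player 2 (type γ), facing U: L gives 10, R gives 1. Proposed R is not best — profitable deviation exists. ✗

No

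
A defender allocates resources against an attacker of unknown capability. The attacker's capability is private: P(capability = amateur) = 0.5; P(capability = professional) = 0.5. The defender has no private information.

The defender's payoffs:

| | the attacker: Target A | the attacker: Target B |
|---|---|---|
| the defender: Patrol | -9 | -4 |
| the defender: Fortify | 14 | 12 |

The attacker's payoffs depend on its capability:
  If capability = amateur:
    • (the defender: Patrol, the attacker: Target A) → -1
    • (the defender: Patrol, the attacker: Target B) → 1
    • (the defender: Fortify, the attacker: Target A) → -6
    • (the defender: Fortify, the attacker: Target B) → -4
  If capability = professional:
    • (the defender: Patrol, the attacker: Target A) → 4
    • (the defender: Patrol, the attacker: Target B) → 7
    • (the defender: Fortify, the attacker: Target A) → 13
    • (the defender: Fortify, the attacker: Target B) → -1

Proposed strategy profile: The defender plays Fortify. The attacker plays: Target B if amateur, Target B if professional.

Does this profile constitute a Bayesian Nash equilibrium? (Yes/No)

No

The defender plays Fortify: E[Fortify] = 0.5·(12) + 0.5·(12) = 12; E[Patrol] = -4. Best-responding. ✓
The attacker (capability amateur), facing Fortify: Target A gives -6, Target B gives -4. Proposed Target B is best. ✓
The attacker (capability professional), facing Fortify: Target A gives 13, Target B gives -1. Proposed Target B is not best — profitable deviation exists. ✗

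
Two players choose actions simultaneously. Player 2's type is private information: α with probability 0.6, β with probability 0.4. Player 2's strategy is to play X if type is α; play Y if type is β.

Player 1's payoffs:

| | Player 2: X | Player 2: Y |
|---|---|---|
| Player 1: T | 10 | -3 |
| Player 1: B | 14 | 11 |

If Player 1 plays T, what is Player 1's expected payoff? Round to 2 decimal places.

E[T] = 0.6·10 + 0.4·(-3) = 6 + (-1.2) = 4.8

4.80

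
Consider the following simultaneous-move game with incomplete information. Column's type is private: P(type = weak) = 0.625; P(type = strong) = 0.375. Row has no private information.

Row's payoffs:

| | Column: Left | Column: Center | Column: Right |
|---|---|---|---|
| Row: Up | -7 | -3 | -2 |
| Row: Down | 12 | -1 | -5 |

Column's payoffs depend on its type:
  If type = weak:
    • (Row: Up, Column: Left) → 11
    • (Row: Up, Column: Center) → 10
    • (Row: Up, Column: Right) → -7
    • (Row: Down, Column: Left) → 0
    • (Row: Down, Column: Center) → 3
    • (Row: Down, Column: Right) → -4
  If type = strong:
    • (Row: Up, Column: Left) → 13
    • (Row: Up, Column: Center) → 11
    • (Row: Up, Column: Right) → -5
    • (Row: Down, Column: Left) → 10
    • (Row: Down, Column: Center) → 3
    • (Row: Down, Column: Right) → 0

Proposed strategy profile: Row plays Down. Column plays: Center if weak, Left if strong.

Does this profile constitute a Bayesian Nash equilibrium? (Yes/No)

A profile is a BNE iff every type of every player is best-responding given beliefs about the other side.
Row plays Down: E[Down] = 0.625·(-1) + 0.375·(12) = 3.875; E[Up] = -4.5. Best-responding. ✓
Column (type weak), facing Down: Left gives 0, Center gives 3, Right gives -4. Proposed Center is best. ✓
Column (type strong), facing Down: Left gives 10, Center gives 3, Right gives 0. Proposed Left is best. ✓

Yes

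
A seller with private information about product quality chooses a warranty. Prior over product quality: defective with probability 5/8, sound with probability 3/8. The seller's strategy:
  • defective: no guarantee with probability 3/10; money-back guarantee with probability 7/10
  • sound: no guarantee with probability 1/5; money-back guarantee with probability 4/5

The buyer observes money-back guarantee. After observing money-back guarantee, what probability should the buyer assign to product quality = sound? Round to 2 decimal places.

0.41

P(money-back guarantee) = (5/8)·(7/10) + (3/8)·(4/5) = 59/80
P(sound | money-back guarantee) = ((3/8)·(4/5)) / (59/80) = (3/10) / (59/80) = 24/59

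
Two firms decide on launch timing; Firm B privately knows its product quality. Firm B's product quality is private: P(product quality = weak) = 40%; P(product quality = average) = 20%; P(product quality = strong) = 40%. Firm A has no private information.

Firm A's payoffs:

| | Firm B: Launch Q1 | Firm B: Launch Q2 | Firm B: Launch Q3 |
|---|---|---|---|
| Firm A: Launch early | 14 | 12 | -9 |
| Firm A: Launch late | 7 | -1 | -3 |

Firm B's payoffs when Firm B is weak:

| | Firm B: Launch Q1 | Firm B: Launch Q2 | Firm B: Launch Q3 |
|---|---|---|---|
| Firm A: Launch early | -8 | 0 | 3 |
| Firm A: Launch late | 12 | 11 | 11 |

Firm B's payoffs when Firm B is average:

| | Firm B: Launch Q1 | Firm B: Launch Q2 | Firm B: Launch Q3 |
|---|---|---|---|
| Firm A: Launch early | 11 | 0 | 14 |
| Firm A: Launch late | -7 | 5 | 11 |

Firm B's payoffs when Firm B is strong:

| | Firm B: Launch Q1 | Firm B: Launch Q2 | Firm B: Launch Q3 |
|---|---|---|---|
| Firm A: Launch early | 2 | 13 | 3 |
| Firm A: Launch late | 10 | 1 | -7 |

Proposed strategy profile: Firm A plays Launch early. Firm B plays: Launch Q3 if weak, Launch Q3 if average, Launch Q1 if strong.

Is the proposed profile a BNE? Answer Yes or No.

No

Firm A plays Launch early: E[Launch early] = 0.4·(-9) + 0.2·(-9) + 0.4·(14) = 0.2; E[Launch late] = 1. Not best-responding. ✗
Firm B (product quality weak), facing Launch early: Launch Q1 gives -8, Launch Q2 gives 0, Launch Q3 gives 3. Proposed Launch Q3 is best. ✓
Firm B (product quality average), facing Launch early: Launch Q1 gives 11, Launch Q2 gives 0, Launch Q3 gives 14. Proposed Launch Q3 is best. ✓
Firm B (product quality strong), facing Launch early: Launch Q1 gives 2, Launch Q2 gives 13, Launch Q3 gives 3. Proposed Launch Q1 is not best — profitable deviation exists. ✗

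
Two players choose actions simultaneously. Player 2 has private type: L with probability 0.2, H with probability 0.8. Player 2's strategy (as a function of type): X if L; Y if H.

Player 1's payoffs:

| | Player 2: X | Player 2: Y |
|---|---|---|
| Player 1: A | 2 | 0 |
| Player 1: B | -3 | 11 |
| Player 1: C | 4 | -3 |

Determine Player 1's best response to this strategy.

B

E[A] = 0.2·(2) + 0.8·(0) = 0.4
E[B] = 0.2·(-3) + 0.8·(11) = 8.2
E[C] = 0.2·(4) + 0.8·(-3) = -1.6
Best response: B (8.2 is the largest).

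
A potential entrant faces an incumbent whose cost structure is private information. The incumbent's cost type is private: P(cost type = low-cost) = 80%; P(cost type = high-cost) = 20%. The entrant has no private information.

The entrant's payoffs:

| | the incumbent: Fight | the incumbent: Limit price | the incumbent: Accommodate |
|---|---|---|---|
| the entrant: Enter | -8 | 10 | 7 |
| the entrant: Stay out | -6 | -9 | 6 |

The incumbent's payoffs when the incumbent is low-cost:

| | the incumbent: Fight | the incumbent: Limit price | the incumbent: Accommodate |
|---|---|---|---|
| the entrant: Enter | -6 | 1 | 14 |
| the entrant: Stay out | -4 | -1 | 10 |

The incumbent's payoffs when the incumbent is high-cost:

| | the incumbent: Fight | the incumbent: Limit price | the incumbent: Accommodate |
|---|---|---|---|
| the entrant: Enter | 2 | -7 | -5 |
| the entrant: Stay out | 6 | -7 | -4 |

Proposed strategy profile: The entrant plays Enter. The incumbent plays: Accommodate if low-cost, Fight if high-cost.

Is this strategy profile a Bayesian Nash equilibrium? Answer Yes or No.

The entrant plays Enter: E[Enter] = 0.8·(7) + 0.2·(-8) = 4; E[Stay out] = 3.6. Best-responding. ✓
The incumbent (cost type low-cost), facing Enter: Fight gives -6, Limit price gives 1, Accommodate gives 14. Proposed Accommodate is best. ✓
The incumbent (cost type high-cost), facing Enter: Fight gives 2, Limit price gives -7, Accommodate gives -5. Proposed Fight is best. ✓

Yes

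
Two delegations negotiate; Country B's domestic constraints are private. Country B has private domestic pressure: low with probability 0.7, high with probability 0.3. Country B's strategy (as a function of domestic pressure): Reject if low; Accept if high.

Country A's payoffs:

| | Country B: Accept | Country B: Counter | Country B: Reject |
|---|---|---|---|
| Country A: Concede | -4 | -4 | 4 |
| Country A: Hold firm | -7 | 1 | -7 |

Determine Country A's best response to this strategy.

Compute Country A's expected payoff for each action, taking the expectation over Country B's type.
E[Concede] = 0.7·(4) + 0.3·(-4) = 1.6
E[Hold firm] = 0.7·(-7) + 0.3·(-7) = -7
Best response: Concede (1.6 is the largest).

Concede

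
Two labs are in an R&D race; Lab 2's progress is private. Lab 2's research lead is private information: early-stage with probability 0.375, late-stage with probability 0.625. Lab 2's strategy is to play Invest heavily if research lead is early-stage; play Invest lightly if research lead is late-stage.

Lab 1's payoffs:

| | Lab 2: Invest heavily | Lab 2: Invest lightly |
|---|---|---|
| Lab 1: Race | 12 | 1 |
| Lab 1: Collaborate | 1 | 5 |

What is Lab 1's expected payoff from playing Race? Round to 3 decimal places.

Take the expectation over Lab 2's research lead, weighting each type's action by its prior probability.
E[Race] = 0.375·12 + 0.625·1 = 4.5 + 0.625 = 5.125

5.125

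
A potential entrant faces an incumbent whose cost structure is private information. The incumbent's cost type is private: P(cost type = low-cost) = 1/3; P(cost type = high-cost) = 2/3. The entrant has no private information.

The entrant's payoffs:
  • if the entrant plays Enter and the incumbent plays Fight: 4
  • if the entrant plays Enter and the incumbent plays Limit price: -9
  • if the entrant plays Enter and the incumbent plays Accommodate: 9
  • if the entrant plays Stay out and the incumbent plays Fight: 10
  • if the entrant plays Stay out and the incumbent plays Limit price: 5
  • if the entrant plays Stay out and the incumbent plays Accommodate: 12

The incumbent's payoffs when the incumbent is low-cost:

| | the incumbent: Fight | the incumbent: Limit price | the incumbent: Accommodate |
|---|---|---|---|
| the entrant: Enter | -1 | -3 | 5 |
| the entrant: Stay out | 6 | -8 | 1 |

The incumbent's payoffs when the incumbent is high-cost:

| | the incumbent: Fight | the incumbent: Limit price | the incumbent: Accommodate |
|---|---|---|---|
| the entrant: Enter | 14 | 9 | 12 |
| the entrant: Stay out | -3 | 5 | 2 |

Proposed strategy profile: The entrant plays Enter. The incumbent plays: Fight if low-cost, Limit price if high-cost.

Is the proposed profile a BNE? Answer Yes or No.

The entrant plays Enter: E[Enter] = 1/3·(4) + 2/3·(-9) = -14/3; E[Stay out] = 20/3. Not best-responding. ✗
The incumbent (cost type low-cost), facing Enter: Fight gives -1, Limit price gives -3, Accommodate gives 5. Proposed Fight is not best — profitable deviation exists. ✗
The incumbent (cost type high-cost), facing Enter: Fight gives 14, Limit price gives 9, Accommodate gives 12. Proposed Limit price is not best — profitable deviation exists. ✗

No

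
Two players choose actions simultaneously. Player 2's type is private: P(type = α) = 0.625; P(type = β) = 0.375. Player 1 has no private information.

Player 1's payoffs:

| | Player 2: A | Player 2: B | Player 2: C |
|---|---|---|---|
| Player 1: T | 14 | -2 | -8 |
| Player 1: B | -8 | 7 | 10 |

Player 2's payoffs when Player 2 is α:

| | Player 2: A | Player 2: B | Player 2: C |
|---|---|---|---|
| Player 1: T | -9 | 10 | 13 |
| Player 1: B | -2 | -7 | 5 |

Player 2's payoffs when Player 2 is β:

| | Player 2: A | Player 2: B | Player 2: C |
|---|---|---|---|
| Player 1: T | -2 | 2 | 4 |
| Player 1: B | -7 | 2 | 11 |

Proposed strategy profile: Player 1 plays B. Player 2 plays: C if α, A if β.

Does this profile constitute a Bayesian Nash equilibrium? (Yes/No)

A profile is a BNE iff every type of every player is best-responding given beliefs about the other side.
Player 1 plays B: E[B] = 0.625·(10) + 0.375·(-8) = 3.25; E[T] = 0.25. Best-responding. ✓
Player 2 (type α), facing B: A gives -2, B gives -7, C gives 5. Proposed C is best. ✓
Player 2 (type β), facing B: A gives -7, B gives 2, C gives 11. Proposed A is not best — profitable deviation exists. ✗

No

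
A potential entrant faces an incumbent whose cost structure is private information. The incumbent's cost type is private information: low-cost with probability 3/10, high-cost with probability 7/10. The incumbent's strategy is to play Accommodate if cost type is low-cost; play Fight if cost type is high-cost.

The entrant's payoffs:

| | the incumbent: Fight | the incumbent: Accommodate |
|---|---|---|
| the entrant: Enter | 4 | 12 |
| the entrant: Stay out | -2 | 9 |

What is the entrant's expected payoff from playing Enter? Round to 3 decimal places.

6.400

E[Enter] = 3/10·12 + 7/10·4 = 18/5 + 14/5 = 32/5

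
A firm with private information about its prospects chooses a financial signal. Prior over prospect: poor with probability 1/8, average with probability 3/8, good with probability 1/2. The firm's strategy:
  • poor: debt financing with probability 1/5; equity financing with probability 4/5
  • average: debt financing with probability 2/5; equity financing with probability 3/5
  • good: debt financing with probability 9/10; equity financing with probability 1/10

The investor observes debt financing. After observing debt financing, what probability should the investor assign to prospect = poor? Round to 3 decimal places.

0.040

P(debt financing) = (1/8)·(1/5) + (3/8)·(2/5) + (1/2)·(9/10) = 5/8
P(poor | debt financing) = ((1/8)·(1/5)) / (5/8) = (1/40) / (5/8) = 1/25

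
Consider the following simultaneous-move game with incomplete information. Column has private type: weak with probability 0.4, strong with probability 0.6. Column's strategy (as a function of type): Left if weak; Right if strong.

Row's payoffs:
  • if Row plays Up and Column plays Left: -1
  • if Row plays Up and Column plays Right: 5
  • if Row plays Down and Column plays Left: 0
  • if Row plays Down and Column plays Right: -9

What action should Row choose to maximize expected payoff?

Up

E[Up] = 0.4·(-1) + 0.6·(5) = 2.6
E[Down] = 0.4·(0) + 0.6·(-9) = -5.4
Best response: Up (2.6 is the largest).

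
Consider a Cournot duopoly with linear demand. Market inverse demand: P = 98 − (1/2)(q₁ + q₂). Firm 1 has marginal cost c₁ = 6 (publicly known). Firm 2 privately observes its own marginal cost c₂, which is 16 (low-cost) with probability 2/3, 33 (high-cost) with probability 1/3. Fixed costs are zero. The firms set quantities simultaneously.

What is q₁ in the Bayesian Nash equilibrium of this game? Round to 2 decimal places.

Type-c best response for Firm 2: q₂(c) = (98 − c) − q₁/2.
Firm 1 maximizes expected profit; its first-order condition is 98 − q₁ − (1/2)E[q₂] − 6 = 0.
Substituting E[q₂] and solving: E[c₂] = 21.6667, so q₁ = (98 − 2·6 + 21.6667)/(3/2) = 71.7778.

71.78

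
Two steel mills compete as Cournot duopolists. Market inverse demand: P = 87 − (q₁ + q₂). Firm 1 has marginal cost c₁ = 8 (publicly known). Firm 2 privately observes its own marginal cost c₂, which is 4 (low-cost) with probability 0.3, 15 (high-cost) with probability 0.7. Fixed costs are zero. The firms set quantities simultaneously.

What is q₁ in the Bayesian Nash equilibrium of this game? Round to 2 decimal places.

Each type of Firm 2 best-responds to q₁; Firm 1 best-responds to the expected q₂ over Firm 2's types.
Firm 2 with cost c maximizes (87 − (q₁+q₂) − c)·q₂, giving q₂(c) = (87 − c − q₁)/2.
E[c₂] = 0.3·4 + 0.7·15 = 11.7
Firm 1's FOC against E[q₂] yields q₁ = (87 − 2·8 + E[c₂])/3 = (87 − 16 + 11.7)/3 = 27.5667.

27.57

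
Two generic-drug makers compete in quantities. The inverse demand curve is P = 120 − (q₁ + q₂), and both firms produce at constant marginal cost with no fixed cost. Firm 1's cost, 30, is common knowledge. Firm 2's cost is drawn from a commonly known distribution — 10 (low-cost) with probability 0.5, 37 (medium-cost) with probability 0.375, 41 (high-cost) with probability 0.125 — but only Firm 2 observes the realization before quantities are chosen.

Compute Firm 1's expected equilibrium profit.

Type-c best response for Firm 2: q₂(c) = (120 − c)/2 − q₁/2.
Firm 1 maximizes expected profit; its first-order condition is 120 − 2q₁ − E[q₂] − 30 = 0.
Substituting E[q₂] and solving: E[c₂] = 24, so q₁ = (120 − 2·30 + 24)/3 = 28.
E[P] = 120 − (q₁ + E[q₂]) = 58; Firm 1's expected profit = (E[P] − 30)·q₁ = (58 − 30)·28 = 784.

784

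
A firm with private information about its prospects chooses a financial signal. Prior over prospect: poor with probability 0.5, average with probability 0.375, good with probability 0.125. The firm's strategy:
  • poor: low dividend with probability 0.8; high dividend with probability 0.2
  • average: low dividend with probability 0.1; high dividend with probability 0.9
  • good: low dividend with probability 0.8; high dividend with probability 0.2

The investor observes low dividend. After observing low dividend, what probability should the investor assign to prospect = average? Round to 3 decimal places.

0.070

P(low dividend) = 0.5·0.8 + 0.375·0.1 + 0.125·0.8 = 0.5375
P(average | low dividend) = (0.375·0.1) / 0.5375 = 0.0375 / 0.5375 = 0.0697674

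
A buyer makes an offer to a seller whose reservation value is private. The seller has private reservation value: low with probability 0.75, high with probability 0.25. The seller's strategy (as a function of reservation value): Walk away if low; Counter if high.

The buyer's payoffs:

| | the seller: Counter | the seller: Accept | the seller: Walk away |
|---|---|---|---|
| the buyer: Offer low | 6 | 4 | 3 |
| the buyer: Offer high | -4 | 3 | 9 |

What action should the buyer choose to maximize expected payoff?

E[Offer low] = 0.75·(3) + 0.25·(6) = 3.75
E[Offer high] = 0.75·(9) + 0.25·(-4) = 5.75
Best response: Offer high (5.75 is the largest).

Offer high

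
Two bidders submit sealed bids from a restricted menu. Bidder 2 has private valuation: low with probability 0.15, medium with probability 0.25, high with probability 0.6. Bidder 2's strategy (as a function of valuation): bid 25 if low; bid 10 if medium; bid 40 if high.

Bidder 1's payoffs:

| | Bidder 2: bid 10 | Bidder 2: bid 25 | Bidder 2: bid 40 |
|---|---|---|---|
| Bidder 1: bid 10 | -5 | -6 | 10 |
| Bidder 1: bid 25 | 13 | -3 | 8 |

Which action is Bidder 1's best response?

bid 25

E[bid 10] = 0.15·(-6) + 0.25·(-5) + 0.6·(10) = 3.85
E[bid 25] = 0.15·(-3) + 0.25·(13) + 0.6·(8) = 7.6
Best response: bid 25 (7.6 is the largest).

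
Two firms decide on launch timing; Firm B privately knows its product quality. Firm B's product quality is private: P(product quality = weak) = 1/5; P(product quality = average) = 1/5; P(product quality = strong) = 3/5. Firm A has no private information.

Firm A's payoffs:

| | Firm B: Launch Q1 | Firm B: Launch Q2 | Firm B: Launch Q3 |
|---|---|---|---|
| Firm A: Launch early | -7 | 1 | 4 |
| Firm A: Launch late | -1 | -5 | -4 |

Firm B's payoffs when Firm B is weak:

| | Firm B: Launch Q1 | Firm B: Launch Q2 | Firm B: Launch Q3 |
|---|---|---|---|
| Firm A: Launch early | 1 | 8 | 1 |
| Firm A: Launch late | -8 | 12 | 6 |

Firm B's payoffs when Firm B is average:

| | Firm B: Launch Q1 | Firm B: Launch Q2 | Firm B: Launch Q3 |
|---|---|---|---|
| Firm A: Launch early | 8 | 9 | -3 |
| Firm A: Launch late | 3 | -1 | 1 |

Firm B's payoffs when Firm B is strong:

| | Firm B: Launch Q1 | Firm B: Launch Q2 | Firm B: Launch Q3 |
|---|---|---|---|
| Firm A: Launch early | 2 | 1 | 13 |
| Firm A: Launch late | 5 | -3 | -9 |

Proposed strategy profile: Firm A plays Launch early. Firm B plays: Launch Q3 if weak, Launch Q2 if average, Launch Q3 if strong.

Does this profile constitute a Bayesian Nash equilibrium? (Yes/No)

A profile is a BNE iff every type of every player is best-responding given beliefs about the other side.
Firm A plays Launch early: E[Launch early] = 1/5·(4) + 1/5·(1) + 3/5·(4) = 17/5; E[Launch late] = -21/5. Best-responding. ✓
Firm B (product quality weak), facing Launch early: Launch Q1 gives 1, Launch Q2 gives 8, Launch Q3 gives 1. Proposed Launch Q3 is not best — profitable deviation exists. ✗
Firm B (product quality average), facing Launch early: Launch Q1 gives 8, Launch Q2 gives 9, Launch Q3 gives -3. Proposed Launch Q2 is best. ✓
Firm B (product quality strong), facing Launch early: Launch Q1 gives 2, Launch Q2 gives 1, Launch Q3 gives 13. Proposed Launch Q3 is best. ✓

No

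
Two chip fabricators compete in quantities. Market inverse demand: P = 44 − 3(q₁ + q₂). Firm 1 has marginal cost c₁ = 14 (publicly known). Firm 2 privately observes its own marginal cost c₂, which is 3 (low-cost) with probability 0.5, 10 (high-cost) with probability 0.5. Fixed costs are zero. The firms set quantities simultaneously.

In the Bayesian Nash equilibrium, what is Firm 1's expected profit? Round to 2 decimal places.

Firm 2 with cost c maximizes (44 − 3(q₁+q₂) − c)·q₂, giving q₂(c) = (44 − c − 3q₁)/6.
E[c₂] = 0.5·3 + 0.5·10 = 6.5
Firm 1's FOC against E[q₂] yields q₁ = (44 − 2·14 + E[c₂])/9 = (44 − 28 + 6.5)/9 = 2.5.
E[P] = 44 − 3·(q₁ + E[q₂]) = 21.5; Firm 1's expected profit = (E[P] − 14)·q₁ = (21.5 − 14)·2.5 = 18.75.

18.75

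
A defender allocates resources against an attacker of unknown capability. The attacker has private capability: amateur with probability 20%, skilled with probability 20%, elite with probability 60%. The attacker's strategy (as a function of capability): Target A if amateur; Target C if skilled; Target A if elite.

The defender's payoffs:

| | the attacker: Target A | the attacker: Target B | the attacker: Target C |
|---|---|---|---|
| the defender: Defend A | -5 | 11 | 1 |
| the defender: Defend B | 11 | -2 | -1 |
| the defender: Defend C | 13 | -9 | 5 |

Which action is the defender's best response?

E[Defend A] = 0.2·(-5) + 0.2·(1) + 0.6·(-5) = -3.8
E[Defend B] = 0.2·(11) + 0.2·(-1) + 0.6·(11) = 8.6
E[Defend C] = 0.2·(13) + 0.2·(5) + 0.6·(13) = 11.4
Best response: Defend C (11.4 is the largest).

Defend C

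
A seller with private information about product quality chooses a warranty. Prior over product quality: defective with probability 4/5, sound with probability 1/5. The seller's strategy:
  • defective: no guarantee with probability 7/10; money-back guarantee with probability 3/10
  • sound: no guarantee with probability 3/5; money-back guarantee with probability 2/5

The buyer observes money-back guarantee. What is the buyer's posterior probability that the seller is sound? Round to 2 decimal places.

Apply Bayes' rule using the sender's strategy as the likelihood.
P(money-back guarantee) = (4/5)·(3/10) + (1/5)·(2/5) = 8/25
P(sound | money-back guarantee) = ((1/5)·(2/5)) / (8/25) = (2/25) / (8/25) = 1/4

0.25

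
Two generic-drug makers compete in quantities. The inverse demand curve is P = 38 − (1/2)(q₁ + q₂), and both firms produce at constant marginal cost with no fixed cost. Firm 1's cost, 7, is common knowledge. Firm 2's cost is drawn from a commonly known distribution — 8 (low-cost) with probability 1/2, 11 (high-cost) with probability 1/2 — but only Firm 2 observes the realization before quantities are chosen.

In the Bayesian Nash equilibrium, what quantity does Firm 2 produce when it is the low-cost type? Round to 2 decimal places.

18.83

Type-c best response for Firm 2: q₂(c) = (38 − c) − q₁/2.
Firm 1 maximizes expected profit; its first-order condition is 38 − q₁ − (1/2)E[q₂] − 7 = 0.
Substituting E[q₂] and solving: E[c₂] = 9.5, so q₁ = (38 − 2·7 + 9.5)/(3/2) = 22.3333.
q₂(low-cost) = (38 − 8 − (1/2)·22.3333) = 18.8333.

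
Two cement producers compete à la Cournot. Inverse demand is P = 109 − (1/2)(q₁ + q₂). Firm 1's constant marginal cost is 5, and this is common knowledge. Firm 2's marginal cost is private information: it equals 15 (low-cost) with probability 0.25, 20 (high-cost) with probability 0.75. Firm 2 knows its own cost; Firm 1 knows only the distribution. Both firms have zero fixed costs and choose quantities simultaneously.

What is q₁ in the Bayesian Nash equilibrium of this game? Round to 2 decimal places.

Firm 2 with cost c maximizes (109 − (1/2)(q₁+q₂) − c)·q₂, giving q₂(c) = (109 − c − (1/2)q₁).
E[c₂] = 0.25·15 + 0.75·20 = 18.75
Firm 1's FOC against E[q₂] yields q₁ = (109 − 2·5 + E[c₂])/(3/2) = (109 − 10 + 18.75)/(3/2) = 78.5.

78.50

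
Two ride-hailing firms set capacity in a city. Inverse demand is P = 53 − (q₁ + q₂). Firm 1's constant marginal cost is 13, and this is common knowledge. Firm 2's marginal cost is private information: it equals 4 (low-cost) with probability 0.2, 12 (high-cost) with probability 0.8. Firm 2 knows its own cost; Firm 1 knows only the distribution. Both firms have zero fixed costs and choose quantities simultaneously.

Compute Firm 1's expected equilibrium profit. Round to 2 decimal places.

Each type of Firm 2 best-responds to q₁; Firm 1 best-responds to the expected q₂ over Firm 2's types.
Firm 2 with cost c maximizes (53 − (q₁+q₂) − c)·q₂, giving q₂(c) = (53 − c − q₁)/2.
E[c₂] = 0.2·4 + 0.8·12 = 10.4
Firm 1's FOC against E[q₂] yields q₁ = (53 − 2·13 + E[c₂])/3 = (53 − 26 + 10.4)/3 = 12.4667.
E[P] = 53 − (q₁ + E[q₂]) = 25.4667; Firm 1's expected profit = (E[P] − 13)·q₁ = (25.4667 − 13)·12.4667 = 155.418.

155.42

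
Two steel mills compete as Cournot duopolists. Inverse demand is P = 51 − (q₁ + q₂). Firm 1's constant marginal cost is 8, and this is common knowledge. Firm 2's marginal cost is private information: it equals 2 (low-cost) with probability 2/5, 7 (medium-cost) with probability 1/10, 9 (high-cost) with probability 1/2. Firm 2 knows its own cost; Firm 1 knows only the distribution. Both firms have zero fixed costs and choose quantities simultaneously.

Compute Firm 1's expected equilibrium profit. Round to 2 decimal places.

186.78

Type-c best response for Firm 2: q₂(c) = (51 − c)/2 − q₁/2.
Firm 1 maximizes expected profit; its first-order condition is 51 − 2q₁ − E[q₂] − 8 = 0.
Substituting E[q₂] and solving: E[c₂] = 6, so q₁ = (51 − 2·8 + 6)/3 = 13.6667.
E[P] = 51 − (q₁ + E[q₂]) = 21.6667; Firm 1's expected profit = (E[P] − 8)·q₁ = (21.6667 − 8)·13.6667 = 186.778.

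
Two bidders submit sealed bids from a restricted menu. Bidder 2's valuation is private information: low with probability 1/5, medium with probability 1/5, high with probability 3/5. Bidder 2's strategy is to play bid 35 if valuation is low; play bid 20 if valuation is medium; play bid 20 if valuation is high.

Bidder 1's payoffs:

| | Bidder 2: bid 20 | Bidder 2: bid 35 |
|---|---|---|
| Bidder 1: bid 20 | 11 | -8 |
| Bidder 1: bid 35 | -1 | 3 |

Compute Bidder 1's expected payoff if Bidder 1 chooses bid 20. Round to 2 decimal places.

7.20

Take the expectation over Bidder 2's valuation, weighting each type's action by its prior probability.
E[bid 20] = 1/5·(-8) + 1/5·11 + 3/5·11 = (-8/5) + 11/5 + 33/5 = 36/5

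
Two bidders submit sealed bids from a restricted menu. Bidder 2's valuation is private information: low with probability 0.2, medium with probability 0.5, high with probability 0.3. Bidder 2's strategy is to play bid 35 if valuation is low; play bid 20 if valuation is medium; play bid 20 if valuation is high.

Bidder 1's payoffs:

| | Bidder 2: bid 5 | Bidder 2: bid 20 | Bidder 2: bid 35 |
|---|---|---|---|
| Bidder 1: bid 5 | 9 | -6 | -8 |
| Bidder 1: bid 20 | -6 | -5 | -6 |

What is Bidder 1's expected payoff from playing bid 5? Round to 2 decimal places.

-6.40

E[bid 5] = 0.2·(-8) + 0.5·(-6) + 0.3·(-6) = (-1.6) + (-3) + (-1.8) = -6.4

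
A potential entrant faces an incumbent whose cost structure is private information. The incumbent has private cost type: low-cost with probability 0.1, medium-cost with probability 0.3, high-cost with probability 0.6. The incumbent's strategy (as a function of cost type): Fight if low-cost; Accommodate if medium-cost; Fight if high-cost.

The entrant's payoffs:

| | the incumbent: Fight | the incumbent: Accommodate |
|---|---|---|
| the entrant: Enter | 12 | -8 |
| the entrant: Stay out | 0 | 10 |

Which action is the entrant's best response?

E[Enter] = 0.1·(12) + 0.3·(-8) + 0.6·(12) = 6
E[Stay out] = 0.1·(0) + 0.3·(10) + 0.6·(0) = 3
Best response: Enter (6 is the largest).

Enter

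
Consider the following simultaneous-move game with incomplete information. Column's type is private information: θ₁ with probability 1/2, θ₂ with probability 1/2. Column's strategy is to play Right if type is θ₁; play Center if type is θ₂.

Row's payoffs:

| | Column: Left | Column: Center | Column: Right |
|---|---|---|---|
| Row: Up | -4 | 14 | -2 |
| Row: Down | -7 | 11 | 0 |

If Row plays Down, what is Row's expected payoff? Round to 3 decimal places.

5.500

Take the expectation over Column's type, weighting each type's action by its prior probability.
E[Down] = 1/2·0 + 1/2·11 = 0 + 11/2 = 11/2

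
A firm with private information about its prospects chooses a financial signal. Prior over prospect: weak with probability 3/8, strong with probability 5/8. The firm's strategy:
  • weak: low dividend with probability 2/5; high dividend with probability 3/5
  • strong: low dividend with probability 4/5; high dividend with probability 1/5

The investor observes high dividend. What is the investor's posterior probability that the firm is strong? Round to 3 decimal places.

0.357

Apply Bayes' rule using the sender's strategy as the likelihood.
P(high dividend) = (3/8)·(3/5) + (5/8)·(1/5) = 7/20
P(strong | high dividend) = ((5/8)·(1/5)) / (7/20) = (1/8) / (7/20) = 5/14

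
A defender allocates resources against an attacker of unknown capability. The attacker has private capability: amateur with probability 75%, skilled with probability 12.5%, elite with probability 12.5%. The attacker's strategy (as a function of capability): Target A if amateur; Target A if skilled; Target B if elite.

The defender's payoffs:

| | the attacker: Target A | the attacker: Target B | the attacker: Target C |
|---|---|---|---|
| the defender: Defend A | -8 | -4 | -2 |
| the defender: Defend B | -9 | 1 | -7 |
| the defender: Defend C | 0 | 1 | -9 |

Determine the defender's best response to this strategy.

E[Defend A] = 0.75·(-8) + 0.125·(-8) + 0.125·(-4) = -7.5
E[Defend B] = 0.75·(-9) + 0.125·(-9) + 0.125·(1) = -7.75
E[Defend C] = 0.75·(0) + 0.125·(0) + 0.125·(1) = 0.125
Best response: Defend C (0.125 is the largest).

Defend C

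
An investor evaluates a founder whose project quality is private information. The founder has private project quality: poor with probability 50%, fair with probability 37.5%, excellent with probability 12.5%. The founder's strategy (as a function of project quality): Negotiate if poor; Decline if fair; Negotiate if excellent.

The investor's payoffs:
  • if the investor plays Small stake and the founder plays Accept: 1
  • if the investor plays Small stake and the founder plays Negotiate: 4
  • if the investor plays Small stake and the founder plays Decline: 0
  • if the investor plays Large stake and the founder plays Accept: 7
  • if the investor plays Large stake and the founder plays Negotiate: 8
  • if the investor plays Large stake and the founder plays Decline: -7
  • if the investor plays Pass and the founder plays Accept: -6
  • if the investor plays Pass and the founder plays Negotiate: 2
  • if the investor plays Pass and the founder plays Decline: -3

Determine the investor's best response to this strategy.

Small stake

E[Small stake] = 0.5·(4) + 0.375·(0) + 0.125·(4) = 2.5
E[Large stake] = 0.5·(8) + 0.375·(-7) + 0.125·(8) = 2.375
E[Pass] = 0.5·(2) + 0.375·(-3) + 0.125·(2) = 0.125
Best response: Small stake (2.5 is the largest).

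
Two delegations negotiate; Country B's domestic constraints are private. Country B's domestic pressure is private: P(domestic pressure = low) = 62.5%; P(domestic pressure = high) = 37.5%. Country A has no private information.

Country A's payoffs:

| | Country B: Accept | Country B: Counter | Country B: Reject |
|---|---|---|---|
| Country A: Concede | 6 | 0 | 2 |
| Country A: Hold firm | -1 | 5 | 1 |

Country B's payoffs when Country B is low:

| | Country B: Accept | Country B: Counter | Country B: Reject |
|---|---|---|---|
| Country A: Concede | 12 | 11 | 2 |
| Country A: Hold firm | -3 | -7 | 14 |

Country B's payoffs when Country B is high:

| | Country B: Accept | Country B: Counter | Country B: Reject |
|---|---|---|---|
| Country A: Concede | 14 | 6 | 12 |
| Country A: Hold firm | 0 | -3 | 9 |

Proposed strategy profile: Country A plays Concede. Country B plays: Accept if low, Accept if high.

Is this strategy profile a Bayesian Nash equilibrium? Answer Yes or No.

Country A plays Concede: E[Concede] = 0.625·(6) + 0.375·(6) = 6; E[Hold firm] = -1. Best-responding. ✓
Country B (domestic pressure low), facing Concede: Accept gives 12, Counter gives 11, Reject gives 2. Proposed Accept is best. ✓
Country B (domestic pressure high), facing Concede: Accept gives 14, Counter gives 6, Reject gives 12. Proposed Accept is best. ✓

Yes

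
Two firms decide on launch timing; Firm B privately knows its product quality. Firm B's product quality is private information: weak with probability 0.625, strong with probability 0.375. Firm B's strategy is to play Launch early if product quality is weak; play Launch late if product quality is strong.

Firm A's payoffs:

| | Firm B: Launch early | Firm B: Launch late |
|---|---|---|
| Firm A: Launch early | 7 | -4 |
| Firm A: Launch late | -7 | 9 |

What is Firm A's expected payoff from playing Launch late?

E[Launch late] = 0.625·(-7) + 0.375·9 = (-4.375) + 3.375 = -1

-1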